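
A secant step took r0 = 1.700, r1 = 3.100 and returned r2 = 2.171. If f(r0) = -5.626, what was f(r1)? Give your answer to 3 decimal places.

The secant line through (1.700, -5.626) and (3.100, f(r1)) crosses zero at r2 = 2.171.
So (1.700, -5.626), (3.100, f(r1)), (2.171, 0) are collinear:
f(r1) = -5.626 · (3.100 − 2.171) / (1.700 − 2.171) = -5.626 · (0.92900)/(-0.47100) = 11.09672

11.097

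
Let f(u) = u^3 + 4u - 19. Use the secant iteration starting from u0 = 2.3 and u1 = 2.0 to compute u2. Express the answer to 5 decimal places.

f(2.3) = 2.3670000, f(2.0) = -3.0000000
u2 = 2.0000000 − (-3.0000000)·(2.0000000 − 2.3000000) / (-3.0000000 − 2.3670000) = 2.0000000 − (0.9000000)/(-5.3670000) = 2.1676914

2.16769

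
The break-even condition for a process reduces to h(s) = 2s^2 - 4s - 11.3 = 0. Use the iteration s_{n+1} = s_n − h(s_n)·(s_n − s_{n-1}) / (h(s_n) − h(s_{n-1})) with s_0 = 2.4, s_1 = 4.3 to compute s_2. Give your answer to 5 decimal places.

3.39787

h(2.4) = -9.3800000, h(4.3) = 8.4800000
s_2 = 4.3000000 − 8.4800000·(4.3000000 − 2.4000000) / (8.4800000 − (-9.3800000)) = 4.3000000 − (16.1120000)/(17.8600000) = 3.3978723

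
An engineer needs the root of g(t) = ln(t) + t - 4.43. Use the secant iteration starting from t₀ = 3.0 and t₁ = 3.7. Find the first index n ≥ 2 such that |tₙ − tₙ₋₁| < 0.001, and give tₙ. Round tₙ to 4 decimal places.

g(3.0) = -0.331388, g(3.7) = 0.578333
t₂ = 3.700000 − 0.578333·(0.700000)/(0.909721) = 3.254992;  |Δ| = 0.445008
g(3.254992) = 0.005182
t₃ = 3.254992 − 0.005182·(-0.445008)/(-0.573151) = 3.250969;  |Δ| = 0.004023
g(3.250969) = -0.000078
t₄ = 3.250969 − (-0.000078)·(-0.004023)/(-0.005260) = 3.251029;  |Δ| = 0.000060
|t₄ − t₃| = 0.000060 < 0.001

n = 4, tₙ = 3.2510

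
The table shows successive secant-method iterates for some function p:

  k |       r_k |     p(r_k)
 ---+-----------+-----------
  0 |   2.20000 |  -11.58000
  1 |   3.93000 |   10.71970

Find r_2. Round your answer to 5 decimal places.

3.09837

r_2 = 3.93000 − 10.71970·(3.93000 − 2.20000) / (10.71970 − (-11.58000))
   = 3.93000 − (18.5450810)/(22.2997000) = 3.0983708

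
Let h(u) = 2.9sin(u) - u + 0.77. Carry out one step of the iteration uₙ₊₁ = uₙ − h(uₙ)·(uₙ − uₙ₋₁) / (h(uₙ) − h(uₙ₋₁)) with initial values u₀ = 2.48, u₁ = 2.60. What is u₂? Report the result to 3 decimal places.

2.501

h(2.48) = 0.07169, h(2.60) = -0.33505
u₂ = 2.60000 − (-0.33505)·(2.60000 − 2.48000) / (-0.33505 − 0.07169) = 2.60000 − (-0.04021)/(-0.40673) = 2.50115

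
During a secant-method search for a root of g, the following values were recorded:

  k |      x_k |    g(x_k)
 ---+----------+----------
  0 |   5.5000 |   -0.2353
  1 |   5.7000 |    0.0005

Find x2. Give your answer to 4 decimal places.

x2 = 5.7000 − 0.0005·(5.7000 − 5.5000) / (0.0005 − (-0.2353))
   = 5.7000 − (0.000100)/(0.235800) = 5.699576

5.6996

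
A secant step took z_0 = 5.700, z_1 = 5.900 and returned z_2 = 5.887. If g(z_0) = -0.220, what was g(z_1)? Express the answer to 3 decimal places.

The secant line through (5.700, -0.220) and (5.900, g(z_1)) crosses zero at z_2 = 5.887.
So (5.700, -0.220), (5.900, g(z_1)), (5.887, 0) are collinear:
g(z_1) = -0.220 · (5.900 − 5.887) / (5.700 − 5.887) = -0.220 · (0.01300)/(-0.18700) = 0.01529

0.015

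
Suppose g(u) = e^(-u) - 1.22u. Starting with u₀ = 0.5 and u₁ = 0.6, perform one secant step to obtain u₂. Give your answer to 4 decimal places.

0.4981

g(0.5) = -0.003469, g(0.6) = -0.183188
u₂ = 0.600000 − (-0.183188)·(0.600000 − 0.500000) / (-0.183188 − (-0.003469)) = 0.600000 − (-0.018319)/(-0.179719) = 0.498070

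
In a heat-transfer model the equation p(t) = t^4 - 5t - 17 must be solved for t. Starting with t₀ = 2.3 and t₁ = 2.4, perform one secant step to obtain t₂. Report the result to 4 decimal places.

p(2.3) = -0.515900, p(2.4) = 4.177600
t₂ = 2.400000 − 4.177600·(2.400000 − 2.300000) / (4.177600 − (-0.515900)) = 2.400000 − (0.417760)/(4.693500) = 2.310992

2.3110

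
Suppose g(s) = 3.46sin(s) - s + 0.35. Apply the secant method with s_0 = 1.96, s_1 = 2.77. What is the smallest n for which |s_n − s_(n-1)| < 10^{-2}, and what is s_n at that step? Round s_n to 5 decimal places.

g(1.96) = 1.5912319, g(2.77) = -1.1636745
s_2 = 2.7700000 − (-1.1636745)·(0.8100000)/(-2.7549064) = 2.4278554;  |Δ| = 0.3421446
g(2.4278554) = 0.1872800
s_3 = 2.4278554 − 0.1872800·(-0.3421446)/(1.3509545) = 2.4752862;  |Δ| = 0.0474308
g(2.4752862) = 0.0132938
s_4 = 2.4752862 − 0.0132938·(0.0474308)/(-0.1739862) = 2.4789102;  |Δ| = 0.0036240
|s_4 − s_3| = 0.0036240 < 10^{-2}

n = 4, s_n = 2.47891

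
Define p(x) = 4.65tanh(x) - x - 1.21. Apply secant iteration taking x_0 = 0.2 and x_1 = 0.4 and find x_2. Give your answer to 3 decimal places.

p(0.2) = -0.49220, p(0.4) = 0.15676
x_2 = 0.40000 − 0.15676·(0.40000 − 0.20000) / (0.15676 − (-0.49220)) = 0.40000 − (0.03135)/(0.64897) = 0.35169

0.352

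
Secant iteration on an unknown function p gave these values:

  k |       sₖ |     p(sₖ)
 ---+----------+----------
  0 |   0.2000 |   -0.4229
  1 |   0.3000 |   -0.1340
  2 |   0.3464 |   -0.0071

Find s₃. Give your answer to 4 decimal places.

0.3490

s₃ = 0.3464 − (-0.0071)·(0.3464 − 0.3000) / (-0.0071 − (-0.1340))
   = 0.3464 − (-0.000329)/(0.126900) = 0.348996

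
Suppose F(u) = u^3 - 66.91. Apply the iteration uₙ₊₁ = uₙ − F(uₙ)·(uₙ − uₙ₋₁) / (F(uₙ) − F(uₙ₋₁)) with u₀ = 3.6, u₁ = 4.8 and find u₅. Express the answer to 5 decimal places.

4.05973

F(3.6) = -20.2540000, F(4.8) = 43.6820000
u₂ = 4.8000000 − 43.6820000·(4.8000000 − 3.6000000) / (43.6820000 − (-20.2540000)) = 4.8000000 − (52.4184000)/(63.9360000) = 3.9801426
F(3.9801426) = -3.8584292
u₃ = 3.9801426 − (-3.8584292)·(3.9801426 − 4.8000000) / (-3.8584292 − 43.6820000) = 3.9801426 − (3.1633616)/(-47.5404292) = 4.0466831
F(4.0466831) = -0.6429581
u₄ = 4.0466831 − (-0.6429581)·(4.0466831 − 3.9801426) / (-0.6429581 − (-3.8584292)) = 4.0466831 − (-0.0427827)/(3.2154711) = 4.0599884
F(4.0599884) = 0.0128407
u₅ = 4.0599884 − 0.0128407·(4.0599884 − 4.0466831) / (0.0128407 − (-0.6429581)) = 4.0599884 − (0.0001708)/(0.6557987) = 4.0597278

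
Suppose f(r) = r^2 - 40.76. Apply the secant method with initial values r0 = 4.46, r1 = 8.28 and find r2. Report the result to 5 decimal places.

f(4.46) = -20.8684000, f(8.28) = 27.7984000
r2 = 8.2800000 − 27.7984000·(8.2800000 − 4.4600000) / (27.7984000 − (-20.8684000)) = 8.2800000 − (106.1898880)/(48.6668000) = 6.0980220

6.09802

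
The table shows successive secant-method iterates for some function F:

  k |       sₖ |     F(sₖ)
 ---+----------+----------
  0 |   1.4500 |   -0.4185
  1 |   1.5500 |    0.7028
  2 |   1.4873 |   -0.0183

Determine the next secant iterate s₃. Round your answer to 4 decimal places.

s₃ = 1.4873 − (-0.0183)·(1.4873 − 1.5500) / (-0.0183 − 0.7028)
   = 1.4873 − (0.001147)/(-0.721100) = 1.488891

1.4889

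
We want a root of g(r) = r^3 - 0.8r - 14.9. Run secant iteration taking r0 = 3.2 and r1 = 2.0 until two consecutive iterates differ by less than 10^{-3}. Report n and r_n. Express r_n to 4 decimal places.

g(3.2) = 15.308000, g(2.0) = -8.500000
r2 = 2.000000 − (-8.500000)·(-1.200000)/(-23.808000) = 2.428427;  |Δ| = 0.428427
g(2.428427) = -2.521675
r3 = 2.428427 − (-2.521675)·(0.428427)/(5.978325) = 2.609139;  |Δ| = 0.180712
g(2.609139) = 0.774686
r4 = 2.609139 − 0.774686·(0.180712)/(3.296361) = 2.566670;  |Δ| = 0.042470
g(2.566670) = -0.044645
r5 = 2.566670 − (-0.044645)·(-0.042470)/(-0.819332) = 2.568984;  |Δ| = 0.002314
g(2.568984) = -0.000720
r6 = 2.568984 − (-0.000720)·(0.002314)/(0.043925) = 2.569022;  |Δ| = 0.000038
|r6 − r5| = 0.000038 < 10^{-3}

n = 6, r_n = 2.5690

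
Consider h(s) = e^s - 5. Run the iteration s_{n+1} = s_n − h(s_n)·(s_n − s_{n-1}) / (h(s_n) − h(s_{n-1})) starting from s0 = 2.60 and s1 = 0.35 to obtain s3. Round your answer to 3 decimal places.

h(2.60) = 8.46374, h(0.35) = -3.58093
s2 = 0.35000 − (-3.58093)·(0.35000 − 2.60000) / (-3.58093 − 8.46374) = 0.35000 − (8.05710)/(-12.04467) = 1.01893
h(1.01893) = -2.22976
s3 = 1.01893 − (-2.22976)·(1.01893 − 0.35000) / (-2.22976 − (-3.58093)) = 1.01893 − (-1.49156)/(1.35117) = 2.12284

2.123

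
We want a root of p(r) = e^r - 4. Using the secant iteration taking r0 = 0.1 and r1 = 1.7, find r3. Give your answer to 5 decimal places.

1.35155

p(0.1) = -2.8948291, p(1.7) = 1.4739474
r2 = 1.7000000 − 1.4739474·(1.7000000 − 0.1000000) / (1.4739474 − (-2.8948291)) = 1.7000000 − (2.3583158)/(4.3687765) = 1.1601885
p(1.1601885) = -0.8094654
r3 = 1.1601885 − (-0.8094654)·(1.1601885 − 1.7000000) / (-0.8094654 − 1.4739474) = 1.1601885 − (0.4369587)/(-2.2834128) = 1.3515506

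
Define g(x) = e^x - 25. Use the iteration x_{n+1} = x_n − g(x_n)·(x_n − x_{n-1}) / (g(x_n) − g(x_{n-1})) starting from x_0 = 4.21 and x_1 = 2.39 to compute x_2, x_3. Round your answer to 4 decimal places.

2.8442, 3.4097

g(4.21) = 42.356540, g(2.39) = -14.086506
x_2 = 2.390000 − (-14.086506)·(2.390000 − 4.210000) / (-14.086506 − 42.356540) = 2.390000 − (25.637441)/(-56.443046) = 2.844218
g(2.844218) = -7.811890
x_3 = 2.844218 − (-7.811890)·(2.844218 − 2.390000) / (-7.811890 − (-14.086506)) = 2.844218 − (-3.548300)/(6.274616) = 3.409719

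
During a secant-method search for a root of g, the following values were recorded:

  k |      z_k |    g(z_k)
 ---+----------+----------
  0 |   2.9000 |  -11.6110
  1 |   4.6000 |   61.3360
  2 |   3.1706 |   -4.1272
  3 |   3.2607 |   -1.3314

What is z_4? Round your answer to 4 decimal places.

z_4 = 3.2607 − (-1.3314)·(3.2607 − 3.1706) / (-1.3314 − (-4.1272))
   = 3.2607 − (-0.119959)/(2.795800) = 3.303607

3.3036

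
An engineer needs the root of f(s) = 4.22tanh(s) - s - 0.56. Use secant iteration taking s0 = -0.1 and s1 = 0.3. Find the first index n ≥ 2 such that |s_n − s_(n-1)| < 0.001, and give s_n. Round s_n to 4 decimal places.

n = 4, s_n = 0.1763

f(-0.1) = -0.880599, f(0.3) = 0.369339
s2 = 0.300000 − 0.369339·(0.400000)/(1.249938) = 0.181806;  |Δ| = 0.118194
f(0.181806) = 0.017071
s3 = 0.181806 − 0.017071·(-0.118194)/(-0.352268) = 0.176078;  |Δ| = 0.005728
f(0.176078) = -0.000615
s4 = 0.176078 − (-0.000615)·(-0.005728)/(-0.017686) = 0.176277;  |Δ| = 0.000199
|s4 − s3| = 0.000199 < 0.001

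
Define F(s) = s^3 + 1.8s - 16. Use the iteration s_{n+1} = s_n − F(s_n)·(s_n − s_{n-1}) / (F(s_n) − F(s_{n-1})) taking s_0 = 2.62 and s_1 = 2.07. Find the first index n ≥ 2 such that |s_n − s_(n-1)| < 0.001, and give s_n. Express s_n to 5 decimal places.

n = 5, s_n = 2.28251

F(2.62) = 6.7007280, F(2.07) = -3.4042570
s_2 = 2.0700000 − (-3.4042570)·(-0.5500000)/(-10.1049850) = 2.2552889;  |Δ| = 0.1852889
F(2.2552889) = -0.4693412
s_3 = 2.2552889 − (-0.4693412)·(0.1852889)/(2.9349158) = 2.2849196;  |Δ| = 0.0296307
F(2.2849196) = 0.0420953
s_4 = 2.2849196 − 0.0420953·(0.0296307)/(0.5114365) = 2.2824808;  |Δ| = 0.0024388
F(2.2824808) = -0.0004525
s_5 = 2.2824808 − (-0.0004525)·(-0.0024388)/(-0.0425478) = 2.2825067;  |Δ| = 0.0000259
|s_5 − s_4| = 0.0000259 < 0.001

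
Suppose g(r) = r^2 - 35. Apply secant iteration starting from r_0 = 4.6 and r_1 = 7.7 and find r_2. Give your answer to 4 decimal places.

5.7252

g(4.6) = -13.840000, g(7.7) = 24.290000
r_2 = 7.700000 − 24.290000·(7.700000 − 4.600000) / (24.290000 − (-13.840000)) = 7.700000 − (75.299000)/(38.130000) = 5.725203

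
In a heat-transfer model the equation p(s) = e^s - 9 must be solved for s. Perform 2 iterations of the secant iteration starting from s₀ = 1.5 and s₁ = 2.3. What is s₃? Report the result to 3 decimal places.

2.195

p(1.5) = -4.51831, p(2.3) = 0.97418
s₂ = 2.30000 − 0.97418·(2.30000 − 1.50000) / (0.97418 − (-4.51831)) = 2.30000 − (0.77935)/(5.49249) = 2.15811
p(2.15811) = -0.34526
s₃ = 2.15811 − (-0.34526)·(2.15811 − 2.30000) / (-0.34526 − 0.97418) = 2.15811 − (0.04899)/(-1.31944) = 2.19524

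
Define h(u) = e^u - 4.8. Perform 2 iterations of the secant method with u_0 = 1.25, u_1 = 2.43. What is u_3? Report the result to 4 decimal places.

1.5228

h(1.25) = -1.309657, h(2.43) = 6.558882
u_2 = 2.430000 − 6.558882·(2.430000 − 1.250000) / (6.558882 − (-1.309657)) = 2.430000 − (7.739481)/(7.868539) = 1.446402
h(1.446402) = -0.552197
u_3 = 1.446402 − (-0.552197)·(1.446402 − 2.430000) / (-0.552197 − 6.558882) = 1.446402 − (0.543140)/(-7.111080) = 1.522781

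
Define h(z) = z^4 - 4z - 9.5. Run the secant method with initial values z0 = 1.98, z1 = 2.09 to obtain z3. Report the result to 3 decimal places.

2.051

h(1.98) = -2.05046, h(2.09) = 1.22030
z2 = 2.09000 − 1.22030·(2.09000 − 1.98000) / (1.22030 − (-2.05046)) = 2.09000 − (0.13423)/(3.27076) = 2.04896
h(2.04896) = -0.07065
z3 = 2.04896 − (-0.07065)·(2.04896 − 2.09000) / (-0.07065 − 1.22030) = 2.04896 − (0.00290)/(-1.29095) = 2.05121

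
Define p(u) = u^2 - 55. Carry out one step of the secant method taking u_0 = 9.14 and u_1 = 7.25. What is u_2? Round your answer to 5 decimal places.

p(9.14) = 28.5396000, p(7.25) = -2.4375000
u_2 = 7.2500000 − (-2.4375000)·(7.2500000 − 9.1400000) / (-2.4375000 − 28.5396000) = 7.2500000 − (4.6068750)/(-30.9771000) = 7.3987187

7.39872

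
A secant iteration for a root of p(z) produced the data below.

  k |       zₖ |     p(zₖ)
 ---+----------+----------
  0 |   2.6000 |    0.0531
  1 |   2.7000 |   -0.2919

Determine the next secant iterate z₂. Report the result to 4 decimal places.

z₂ = 2.7000 − (-0.2919)·(2.7000 − 2.6000) / (-0.2919 − 0.0531)
   = 2.7000 − (-0.029190)/(-0.345000) = 2.615391

2.6154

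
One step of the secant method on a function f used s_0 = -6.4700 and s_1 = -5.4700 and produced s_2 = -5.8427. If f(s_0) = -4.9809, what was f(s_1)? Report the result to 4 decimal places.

The secant line through (-6.4700, -4.9809) and (-5.4700, f(s_1)) crosses zero at s_2 = -5.8427.
So (-6.4700, -4.9809), (-5.4700, f(s_1)), (-5.8427, 0) are collinear:
f(s_1) = -4.9809 · (-5.4700 − (-5.8427)) / (-6.4700 − (-5.8427)) = -4.9809 · (0.372700)/(-0.627300) = 2.959320

2.9593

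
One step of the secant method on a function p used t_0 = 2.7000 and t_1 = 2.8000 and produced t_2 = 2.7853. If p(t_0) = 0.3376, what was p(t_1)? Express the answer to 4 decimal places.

The secant line through (2.7000, 0.3376) and (2.8000, p(t_1)) crosses zero at t_2 = 2.7853.
So (2.7000, 0.3376), (2.8000, p(t_1)), (2.7853, 0) are collinear:
p(t_1) = 0.3376 · (2.8000 − 2.7853) / (2.7000 − 2.7853) = 0.3376 · (0.014700)/(-0.085300) = -0.058180

-0.0582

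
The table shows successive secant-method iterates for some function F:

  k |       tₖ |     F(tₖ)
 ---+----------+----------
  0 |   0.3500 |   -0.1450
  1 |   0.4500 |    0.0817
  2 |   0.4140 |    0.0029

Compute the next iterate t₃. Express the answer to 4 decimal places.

0.4127

t₃ = 0.4140 − 0.0029·(0.4140 − 0.4500) / (0.0029 − 0.0817)
   = 0.4140 − (-0.000104)/(-0.078800) = 0.412675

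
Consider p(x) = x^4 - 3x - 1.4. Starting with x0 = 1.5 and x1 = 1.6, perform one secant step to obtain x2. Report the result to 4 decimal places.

1.5703

p(1.5) = -0.837500, p(1.6) = 0.353600
x2 = 1.600000 − 0.353600·(1.600000 − 1.500000) / (0.353600 − (-0.837500)) = 1.600000 − (0.035360)/(1.191100) = 1.570313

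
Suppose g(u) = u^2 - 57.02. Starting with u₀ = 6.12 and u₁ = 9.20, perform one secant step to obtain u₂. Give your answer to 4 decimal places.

7.3971

g(6.12) = -19.565600, g(9.20) = 27.620000
u₂ = 9.200000 − 27.620000·(9.200000 − 6.120000) / (27.620000 − (-19.565600)) = 9.200000 − (85.069600)/(47.185600) = 7.397128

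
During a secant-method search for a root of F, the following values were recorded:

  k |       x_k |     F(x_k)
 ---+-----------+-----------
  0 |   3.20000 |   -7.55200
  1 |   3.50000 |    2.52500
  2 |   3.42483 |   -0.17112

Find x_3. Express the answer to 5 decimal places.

3.42960

x_3 = 3.42483 − (-0.17112)·(3.42483 − 3.50000) / (-0.17112 − 2.52500)
   = 3.42483 − (0.0128631)/(-2.6961200) = 3.4296010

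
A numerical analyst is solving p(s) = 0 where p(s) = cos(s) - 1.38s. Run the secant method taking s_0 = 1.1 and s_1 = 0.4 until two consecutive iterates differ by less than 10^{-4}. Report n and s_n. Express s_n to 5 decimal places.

n = 5, s_n = 0.59863

p(1.1) = -1.0644039, p(0.4) = 0.3690610
s_2 = 0.4000000 − 0.3690610·(-0.7000000)/(1.4334649) = 0.5802226;  |Δ| = 0.1802226
p(0.5802226) = 0.0356335
s_3 = 0.5802226 − 0.0356335·(0.1802226)/(-0.3334274) = 0.5994830;  |Δ| = 0.0192605
p(0.5994830) = -0.0016592
s_4 = 0.5994830 − (-0.0016592)·(0.0192605)/(-0.0372927) = 0.5986261;  |Δ| = 0.0008569
p(0.5986261) = 0.0000065
s_5 = 0.5986261 − 0.0000065·(-0.0008569)/(0.0016657) = 0.5986295;  |Δ| = 0.0000034
|s_5 − s_4| = 0.0000034 < 10^{-4}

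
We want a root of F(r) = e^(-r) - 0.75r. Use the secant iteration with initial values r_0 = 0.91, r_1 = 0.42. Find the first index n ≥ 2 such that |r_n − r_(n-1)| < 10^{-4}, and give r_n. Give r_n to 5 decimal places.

n = 5, r_n = 0.67731

F(0.91) = -0.2799758, F(0.42) = 0.3420468
r_2 = 0.4200000 − 0.3420468·(-0.4900000)/(0.6220226) = 0.6894483;  |Δ| = 0.2694483
F(0.6894483) = -0.0152334
r_3 = 0.6894483 − (-0.0152334)·(0.2694483)/(-0.3572802) = 0.6779598;  |Δ| = 0.0114885
F(0.6779598) = -0.0008182
r_4 = 0.6779598 − (-0.0008182)·(-0.0114885)/(0.0144151) = 0.6773077;  |Δ| = 0.0006521
F(0.6773077) = 0.0000020
r_5 = 0.6773077 − 0.0000020·(-0.0006521)/(0.0008202) = 0.6773093;  |Δ| = 0.0000016
|r_5 − r_4| = 0.0000016 < 10^{-4}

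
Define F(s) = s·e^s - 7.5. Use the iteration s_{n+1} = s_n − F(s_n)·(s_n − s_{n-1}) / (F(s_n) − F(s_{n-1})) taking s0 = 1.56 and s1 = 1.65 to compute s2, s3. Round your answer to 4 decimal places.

1.5659, 1.5662

F(1.56) = -0.076239, F(1.65) = 1.091517
s2 = 1.650000 − 1.091517·(1.650000 − 1.560000) / (1.091517 − (-0.076239)) = 1.650000 − (0.098237)/(1.167756) = 1.565876
F(1.565876) = -0.004363
s3 = 1.565876 − (-0.004363)·(1.565876 − 1.650000) / (-0.004363 − 1.091517) = 1.565876 − (0.000367)/(-1.095880) = 1.566211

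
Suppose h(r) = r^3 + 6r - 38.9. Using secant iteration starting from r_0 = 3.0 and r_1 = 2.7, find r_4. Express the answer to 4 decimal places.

h(3.0) = 6.100000, h(2.7) = -3.017000
r_2 = 2.700000 − (-3.017000)·(2.700000 − 3.000000) / (-3.017000 − 6.100000) = 2.700000 − (0.905100)/(-9.117000) = 2.799276
h(2.799276) = -0.169366
r_3 = 2.799276 − (-0.169366)·(2.799276 − 2.700000) / (-0.169366 − (-3.017000)) = 2.799276 − (-0.016814)/(2.847634) = 2.805181
h(2.805181) = 0.005157
r_4 = 2.805181 − 0.005157·(2.805181 − 2.799276) / (0.005157 − (-0.169366)) = 2.805181 − (0.000030)/(0.174523) = 2.805006

2.8050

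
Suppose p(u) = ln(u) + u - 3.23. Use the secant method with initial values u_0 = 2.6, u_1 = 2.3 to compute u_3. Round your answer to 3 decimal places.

2.368

p(2.6) = 0.32551, p(2.3) = -0.09709
u_2 = 2.30000 − (-0.09709)·(2.30000 − 2.60000) / (-0.09709 − 0.32551) = 2.30000 − (0.02913)/(-0.42260) = 2.36892
p(2.36892) = 0.00136
u_3 = 2.36892 − 0.00136·(2.36892 − 2.30000) / (0.00136 − (-0.09709)) = 2.36892 − (0.00009)/(0.09845) = 2.36797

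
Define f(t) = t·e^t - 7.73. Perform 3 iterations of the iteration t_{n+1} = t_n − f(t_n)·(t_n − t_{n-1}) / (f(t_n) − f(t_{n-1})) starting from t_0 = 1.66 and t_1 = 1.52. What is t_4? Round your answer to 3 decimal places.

1.585

f(1.66) = 1.00046, f(1.52) = -0.78022
t_2 = 1.52000 − (-0.78022)·(1.52000 − 1.66000) / (-0.78022 − 1.00046) = 1.52000 − (0.10923)/(-1.78067) = 1.58134
f(1.58134) = -0.04234
t_3 = 1.58134 − (-0.04234)·(1.58134 − 1.52000) / (-0.04234 − (-0.78022)) = 1.58134 − (-0.00260)/(0.73788) = 1.58486
f(1.58486) = 0.00194
t_4 = 1.58486 − 0.00194·(1.58486 − 1.58134) / (0.00194 − (-0.04234)) = 1.58486 − (0.00001)/(0.04428) = 1.58471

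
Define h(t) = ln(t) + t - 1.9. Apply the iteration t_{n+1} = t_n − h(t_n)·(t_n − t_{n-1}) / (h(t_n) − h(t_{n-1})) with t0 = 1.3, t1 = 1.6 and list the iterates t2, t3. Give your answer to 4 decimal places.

1.4995, 1.4967

h(1.3) = -0.337636, h(1.6) = 0.170004
t2 = 1.600000 − 0.170004·(1.600000 − 1.300000) / (0.170004 − (-0.337636)) = 1.600000 − (0.051001)/(0.507639) = 1.499533
h(1.499533) = 0.004686
t3 = 1.499533 − 0.004686·(1.499533 − 1.600000) / (0.004686 − 0.170004) = 1.499533 − (-0.000471)/(-0.165317) = 1.496685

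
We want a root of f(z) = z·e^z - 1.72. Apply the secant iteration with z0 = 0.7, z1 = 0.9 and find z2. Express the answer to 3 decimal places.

f(0.7) = -0.31037, f(0.9) = 0.49364
z2 = 0.90000 − 0.49364·(0.90000 − 0.70000) / (0.49364 − (-0.31037)) = 0.90000 − (0.09873)/(0.80402) = 0.77721

0.777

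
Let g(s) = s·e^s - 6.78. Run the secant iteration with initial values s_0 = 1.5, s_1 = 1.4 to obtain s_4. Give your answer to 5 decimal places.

g(1.5) = -0.0574664, g(1.4) = -1.1027200
s_2 = 1.4000000 − (-1.1027200)·(1.4000000 − 1.5000000) / (-1.1027200 − (-0.0574664)) = 1.4000000 − (0.1102720)/(-1.0452537) = 1.5054978
g(1.5054978) = 0.0043703
s_3 = 1.5054978 − 0.0043703·(1.5054978 − 1.4000000) / (0.0043703 − (-1.1027200)) = 1.5054978 − (0.0004611)/(1.1070903) = 1.5050814
g(1.5050814) = -0.0003305
s_4 = 1.5050814 − (-0.0003305)·(1.5050814 − 1.5054978) / (-0.0003305 − 0.0043703) = 1.5050814 − (0.0000001)/(-0.0047007) = 1.5051107

1.50511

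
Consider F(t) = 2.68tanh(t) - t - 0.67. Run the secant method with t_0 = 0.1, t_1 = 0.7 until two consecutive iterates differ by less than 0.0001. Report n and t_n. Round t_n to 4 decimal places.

F(0.1) = -0.502890, F(0.7) = 0.249706
t_2 = 0.700000 − 0.249706·(0.600000)/(0.752595) = 0.500924;  |Δ| = 0.199076
F(0.500924) = 0.069497
t_3 = 0.500924 − 0.069497·(-0.199076)/(-0.180209) = 0.424151;  |Δ| = 0.076773
F(0.424151) = -0.021021
t_4 = 0.424151 − (-0.021021)·(-0.076773)/(-0.090518) = 0.441980;  |Δ| = 0.017829
F(0.441980) = 0.000982
t_5 = 0.441980 − 0.000982·(0.017829)/(0.022003) = 0.441184;  |Δ| = 0.000796
F(0.441184) = 0.000012
t_6 = 0.441184 − 0.000012·(-0.000796)/(-0.000970) = 0.441174;  |Δ| = 0.000010
|t_6 − t_5| = 0.000010 < 0.0001

n = 6, t_n = 0.4412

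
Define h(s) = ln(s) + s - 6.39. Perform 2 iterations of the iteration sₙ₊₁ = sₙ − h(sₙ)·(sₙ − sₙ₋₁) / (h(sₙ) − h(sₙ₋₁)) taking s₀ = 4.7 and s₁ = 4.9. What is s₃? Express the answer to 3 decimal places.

h(4.7) = -0.14244, h(4.9) = 0.09924
s₂ = 4.90000 − 0.09924·(4.90000 − 4.70000) / (0.09924 − (-0.14244)) = 4.90000 − (0.01985)/(0.24167) = 4.81788
h(4.81788) = 0.00021
s₃ = 4.81788 − 0.00021·(4.81788 − 4.90000) / (0.00021 − 0.09924) = 4.81788 − (-0.00002)/(-0.09903) = 4.81770

4.818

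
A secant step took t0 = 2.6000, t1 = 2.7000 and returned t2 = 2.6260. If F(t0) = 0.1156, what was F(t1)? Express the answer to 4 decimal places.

-0.3290

The secant line through (2.6000, 0.1156) and (2.7000, F(t1)) crosses zero at t2 = 2.6260.
So (2.6000, 0.1156), (2.7000, F(t1)), (2.6260, 0) are collinear:
F(t1) = 0.1156 · (2.7000 − 2.6260) / (2.6000 − 2.6260) = 0.1156 · (0.074000)/(-0.026000) = -0.329015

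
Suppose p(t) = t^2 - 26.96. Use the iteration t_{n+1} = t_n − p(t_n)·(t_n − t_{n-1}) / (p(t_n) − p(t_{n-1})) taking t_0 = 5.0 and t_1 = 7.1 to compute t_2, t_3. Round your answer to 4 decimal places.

p(5.0) = -1.960000, p(7.1) = 23.450000
t_2 = 7.100000 − 23.450000·(7.100000 − 5.000000) / (23.450000 − (-1.960000)) = 7.100000 − (49.245000)/(25.410000) = 5.161983
p(5.161983) = -0.313927
t_3 = 5.161983 − (-0.313927)·(5.161983 − 7.100000) / (-0.313927 − 23.450000) = 5.161983 − (0.608395)/(-23.763927) = 5.187585

5.1620, 5.1876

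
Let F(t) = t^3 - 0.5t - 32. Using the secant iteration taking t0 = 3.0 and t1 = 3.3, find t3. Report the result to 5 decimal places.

F(3.0) = -6.5000000, F(3.3) = 2.2870000
t2 = 3.3000000 − 2.2870000·(3.3000000 − 3.0000000) / (2.2870000 − (-6.5000000)) = 3.3000000 − (0.6861000)/(8.7870000) = 3.2219187
F(3.2219187) = -0.1649929
t3 = 3.2219187 − (-0.1649929)·(3.2219187 − 3.3000000) / (-0.1649929 − 2.2870000) = 3.2219187 − (0.0128829)/(-2.4519929) = 3.2271728

3.22717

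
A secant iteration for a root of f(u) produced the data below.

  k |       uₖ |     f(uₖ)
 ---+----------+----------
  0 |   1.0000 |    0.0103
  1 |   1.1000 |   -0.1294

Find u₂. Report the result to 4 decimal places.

1.0074

u₂ = 1.1000 − (-0.1294)·(1.1000 − 1.0000) / (-0.1294 − 0.0103)
   = 1.1000 − (-0.012940)/(-0.139700) = 1.007373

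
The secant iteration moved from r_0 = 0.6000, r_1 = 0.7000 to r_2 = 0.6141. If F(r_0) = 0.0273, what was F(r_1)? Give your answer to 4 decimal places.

-0.1663

The secant line through (0.6000, 0.0273) and (0.7000, F(r_1)) crosses zero at r_2 = 0.6141.
So (0.6000, 0.0273), (0.7000, F(r_1)), (0.6141, 0) are collinear:
F(r_1) = 0.0273 · (0.7000 − 0.6141) / (0.6000 − 0.6141) = 0.0273 · (0.085900)/(-0.014100) = -0.166317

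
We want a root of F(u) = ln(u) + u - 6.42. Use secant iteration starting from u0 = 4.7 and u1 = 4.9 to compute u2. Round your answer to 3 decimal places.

F(4.7) = -0.17244, F(4.9) = 0.06924
u2 = 4.90000 − 0.06924·(4.90000 − 4.70000) / (0.06924 − (-0.17244)) = 4.90000 − (0.01385)/(0.24167) = 4.84270

4.843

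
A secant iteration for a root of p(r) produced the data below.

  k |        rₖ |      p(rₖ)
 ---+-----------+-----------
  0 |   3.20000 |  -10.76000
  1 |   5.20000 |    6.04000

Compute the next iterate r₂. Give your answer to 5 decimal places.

r₂ = 5.20000 − 6.04000·(5.20000 − 3.20000) / (6.04000 − (-10.76000))
   = 5.20000 − (12.0800000)/(16.8000000) = 4.4809524

4.48095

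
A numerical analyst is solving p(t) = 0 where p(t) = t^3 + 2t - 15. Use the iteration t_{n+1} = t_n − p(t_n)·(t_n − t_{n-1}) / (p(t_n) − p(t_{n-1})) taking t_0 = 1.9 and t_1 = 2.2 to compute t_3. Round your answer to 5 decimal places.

p(1.9) = -4.3410000, p(2.2) = 0.0480000
t_2 = 2.2000000 − 0.0480000·(2.2000000 − 1.9000000) / (0.0480000 − (-4.3410000)) = 2.2000000 − (0.0144000)/(4.3890000) = 2.1967191
p(2.1967191) = -0.0061299
t_3 = 2.1967191 − (-0.0061299)·(2.1967191 − 2.2000000) / (-0.0061299 − 0.0480000) = 2.1967191 − (0.0000201)/(-0.0541299) = 2.1970906

2.19709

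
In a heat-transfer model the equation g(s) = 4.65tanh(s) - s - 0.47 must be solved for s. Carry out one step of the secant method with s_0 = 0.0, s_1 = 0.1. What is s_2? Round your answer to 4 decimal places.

g(0.0) = -0.470000, g(0.1) = -0.106544
s_2 = 0.100000 − (-0.106544)·(0.100000 − 0.000000) / (-0.106544 − (-0.470000)) = 0.100000 − (-0.010654)/(0.363456) = 0.129314

0.1293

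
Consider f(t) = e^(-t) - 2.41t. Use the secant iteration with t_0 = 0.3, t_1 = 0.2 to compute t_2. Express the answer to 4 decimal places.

0.3056

f(0.3) = 0.017818, f(0.2) = 0.336731
t_2 = 0.200000 − 0.336731·(0.200000 − 0.300000) / (0.336731 − 0.017818) = 0.200000 − (-0.033673)/(0.318913) = 0.305587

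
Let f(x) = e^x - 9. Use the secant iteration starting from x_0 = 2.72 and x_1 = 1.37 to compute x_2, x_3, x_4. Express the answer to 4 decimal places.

f(2.72) = 6.180322, f(1.37) = -5.064649
x_2 = 1.370000 − (-5.064649)·(1.370000 − 2.720000) / (-5.064649 − 6.180322) = 1.370000 − (6.837277)/(-11.244972) = 1.978030
f(1.978030) = -1.771513
x_3 = 1.978030 − (-1.771513)·(1.978030 − 1.370000) / (-1.771513 − (-5.064649)) = 1.978030 − (-1.077133)/(3.293136) = 2.305114
f(2.305114) = 1.025320
x_4 = 2.305114 − 1.025320·(2.305114 − 1.978030) / (1.025320 − (-1.771513)) = 2.305114 − (0.335366)/(2.796833) = 2.185205

1.9780, 2.3051, 2.1852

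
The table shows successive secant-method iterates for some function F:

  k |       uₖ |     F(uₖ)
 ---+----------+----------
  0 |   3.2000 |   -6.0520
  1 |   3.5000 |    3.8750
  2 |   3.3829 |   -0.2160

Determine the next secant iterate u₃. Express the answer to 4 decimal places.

3.3891

u₃ = 3.3829 − (-0.2160)·(3.3829 − 3.5000) / (-0.2160 − 3.8750)
   = 3.3829 − (0.025294)/(-4.091000) = 3.389083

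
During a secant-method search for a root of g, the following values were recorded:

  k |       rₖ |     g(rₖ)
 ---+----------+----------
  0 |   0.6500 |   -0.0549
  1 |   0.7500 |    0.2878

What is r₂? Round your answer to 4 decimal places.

r₂ = 0.7500 − 0.2878·(0.7500 − 0.6500) / (0.2878 − (-0.0549))
   = 0.7500 − (0.028780)/(0.342700) = 0.666020

0.6660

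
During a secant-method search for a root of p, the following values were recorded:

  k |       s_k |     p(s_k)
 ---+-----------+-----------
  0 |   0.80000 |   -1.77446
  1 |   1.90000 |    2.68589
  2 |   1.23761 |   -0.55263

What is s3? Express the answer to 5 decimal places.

s3 = 1.23761 − (-0.55263)·(1.23761 − 1.90000) / (-0.55263 − 2.68589)
   = 1.23761 − (0.3660566)/(-3.2385200) = 1.3506421

1.35064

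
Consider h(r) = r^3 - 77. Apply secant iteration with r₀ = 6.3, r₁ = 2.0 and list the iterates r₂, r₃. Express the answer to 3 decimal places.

h(6.3) = 173.04700, h(2.0) = -69.00000
r₂ = 2.00000 − (-69.00000)·(2.00000 − 6.30000) / (-69.00000 − 173.04700) = 2.00000 − (296.70000)/(-242.04700) = 3.22579
h(3.22579) = -43.43317
r₃ = 3.22579 − (-43.43317)·(3.22579 − 2.00000) / (-43.43317 − (-69.00000)) = 3.22579 − (-53.24017)/(25.56683) = 5.30819

3.226, 5.308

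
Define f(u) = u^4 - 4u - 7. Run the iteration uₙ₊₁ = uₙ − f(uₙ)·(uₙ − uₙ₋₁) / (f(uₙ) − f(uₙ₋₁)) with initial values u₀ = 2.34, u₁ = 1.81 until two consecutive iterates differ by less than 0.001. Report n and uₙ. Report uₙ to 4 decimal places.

n = 5, uₙ = 1.9631

f(2.34) = 13.622195, f(1.81) = -3.507169
u₂ = 1.810000 − (-3.507169)·(-0.530000)/(-17.129364) = 1.918515;  |Δ| = 0.108515
f(1.918515) = -1.126500
u₃ = 1.918515 − (-1.126500)·(0.108515)/(2.380669) = 1.969863;  |Δ| = 0.051348
f(1.969863) = 0.177753
u₄ = 1.969863 − 0.177753·(0.051348)/(1.304253) = 1.962865;  |Δ| = 0.006998
f(1.962865) = -0.007084
u₅ = 1.962865 − (-0.007084)·(-0.006998)/(-0.184837) = 1.963133;  |Δ| = 0.000268
|u₅ − u₄| = 0.000268 < 0.001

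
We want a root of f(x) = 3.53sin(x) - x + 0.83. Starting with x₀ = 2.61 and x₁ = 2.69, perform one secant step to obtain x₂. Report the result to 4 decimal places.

2.6123

f(2.61) = 0.009381, f(2.69) = -0.319511
x₂ = 2.690000 − (-0.319511)·(2.690000 − 2.610000) / (-0.319511 − 0.009381) = 2.690000 − (-0.025561)/(-0.328892) = 2.612282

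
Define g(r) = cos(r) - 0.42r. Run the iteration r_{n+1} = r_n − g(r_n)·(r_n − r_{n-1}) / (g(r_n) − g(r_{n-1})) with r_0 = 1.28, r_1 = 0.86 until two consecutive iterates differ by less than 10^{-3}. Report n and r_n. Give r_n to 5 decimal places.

g(1.28) = -0.2508848, g(0.86) = 0.2912375
r_2 = 0.8600000 − 0.2912375·(-0.4200000)/(0.5421223) = 1.0856313;  |Δ| = 0.2256313
g(1.0856313) = 0.0103892
r_3 = 1.0856313 − 0.0103892·(0.2256313)/(-0.2808482) = 1.0939779;  |Δ| = 0.0083466
g(1.0939779) = -0.0005159
r_4 = 1.0939779 − (-0.0005159)·(0.0083466)/(-0.0109052) = 1.0935830;  |Δ| = 0.0003949
|r_4 − r_3| = 0.0003949 < 10^{-3}

n = 4, r_n = 1.09358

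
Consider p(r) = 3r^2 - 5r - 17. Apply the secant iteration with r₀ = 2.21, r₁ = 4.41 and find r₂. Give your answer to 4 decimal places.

3.1116

p(2.21) = -13.397700, p(4.41) = 19.294300
r₂ = 4.410000 − 19.294300·(4.410000 − 2.210000) / (19.294300 − (-13.397700)) = 4.410000 − (42.447460)/(32.692000) = 3.111595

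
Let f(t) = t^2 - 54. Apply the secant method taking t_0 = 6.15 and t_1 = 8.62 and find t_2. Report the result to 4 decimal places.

f(6.15) = -16.177500, f(8.62) = 20.304400
t_2 = 8.620000 − 20.304400·(8.620000 − 6.150000) / (20.304400 − (-16.177500)) = 8.620000 − (50.151868)/(36.481900) = 7.245295

7.2453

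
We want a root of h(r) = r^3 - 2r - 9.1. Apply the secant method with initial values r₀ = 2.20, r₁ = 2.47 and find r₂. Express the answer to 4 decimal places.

2.3984

h(2.20) = -2.852000, h(2.47) = 1.029223
r₂ = 2.470000 − 1.029223·(2.470000 − 2.200000) / (1.029223 − (-2.852000)) = 2.470000 − (0.277890)/(3.881223) = 2.398401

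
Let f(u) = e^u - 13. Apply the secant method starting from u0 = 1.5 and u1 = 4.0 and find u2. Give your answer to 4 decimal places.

f(1.5) = -8.518311, f(4.0) = 41.598150
u2 = 4.000000 − 41.598150·(4.000000 − 1.500000) / (41.598150 − (-8.518311)) = 4.000000 − (103.995375)/(50.116461) = 1.924926

1.9249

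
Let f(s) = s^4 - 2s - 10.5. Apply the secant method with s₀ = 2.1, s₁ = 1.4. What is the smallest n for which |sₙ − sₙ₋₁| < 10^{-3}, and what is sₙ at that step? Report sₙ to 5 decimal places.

n = 6, sₙ = 1.94786

f(2.1) = 4.7481000, f(1.4) = -9.4584000
s₂ = 1.4000000 − (-9.4584000)·(-0.7000000)/(-14.2065000) = 1.8660458;  |Δ| = 0.4660458
f(1.8660458) = -2.1068831
s₃ = 1.8660458 − (-2.1068831)·(0.4660458)/(7.3515169) = 1.9996106;  |Δ| = 0.1335648
f(1.9996106) = 1.4883231
s₄ = 1.9996106 − 1.4883231·(0.1335648)/(3.5952062) = 1.9443182;  |Δ| = 0.0552924
f(1.9443182) = -0.0974133
s₅ = 1.9443182 − (-0.0974133)·(-0.0552924)/(-1.5857364) = 1.9477149;  |Δ| = 0.0033967
f(1.9477149) = -0.0040793
s₆ = 1.9477149 − (-0.0040793)·(0.0033967)/(0.0933340) = 1.9478634;  |Δ| = 0.0001485
|s₆ − s₅| = 0.0001485 < 10^{-3}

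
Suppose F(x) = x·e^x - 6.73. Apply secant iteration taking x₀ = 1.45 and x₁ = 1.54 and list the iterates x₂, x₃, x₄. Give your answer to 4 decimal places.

F(1.45) = -0.548484, F(1.54) = 0.453469
x₂ = 1.540000 − 0.453469·(1.540000 − 1.450000) / (0.453469 − (-0.548484)) = 1.540000 − (0.040812)/(1.001953) = 1.499267
F(1.499267) = -0.015671
x₃ = 1.499267 − (-0.015671)·(1.499267 − 1.540000) / (-0.015671 − 0.453469) = 1.499267 − (0.000638)/(-0.469140) = 1.500628
F(1.500628) = -0.000427
x₄ = 1.500628 − (-0.000427)·(1.500628 − 1.499267) / (-0.000427 − (-0.015671)) = 1.500628 − (-0.000001)/(0.015244) = 1.500666

1.4993, 1.5006, 1.5007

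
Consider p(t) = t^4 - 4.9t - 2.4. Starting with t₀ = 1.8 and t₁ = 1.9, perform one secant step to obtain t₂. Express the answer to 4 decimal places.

p(1.8) = -0.722400, p(1.9) = 1.322100
t₂ = 1.900000 − 1.322100·(1.900000 − 1.800000) / (1.322100 − (-0.722400)) = 1.900000 − (0.132210)/(2.044500) = 1.835334

1.8353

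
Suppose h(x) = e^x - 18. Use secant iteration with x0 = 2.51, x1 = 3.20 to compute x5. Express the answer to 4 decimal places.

2.8904

h(2.51) = -5.695070, h(3.20) = 6.532530
x2 = 3.200000 − 6.532530·(3.200000 − 2.510000) / (6.532530 − (-5.695070)) = 3.200000 − (4.507446)/(12.227600) = 2.831371
h(2.831371) = -1.031288
x3 = 2.831371 − (-1.031288)·(2.831371 − 3.200000) / (-1.031288 − 6.532530) = 2.831371 − (0.380162)/(-7.563818) = 2.881632
h(2.881632) = -0.156633
x4 = 2.881632 − (-0.156633)·(2.881632 − 2.831371) / (-0.156633 − (-1.031288)) = 2.881632 − (-0.007872)/(0.874655) = 2.890633
h(2.890633) = 0.004694
x5 = 2.890633 − 0.004694·(2.890633 − 2.881632) / (0.004694 − (-0.156633)) = 2.890633 − (0.000042)/(0.161327) = 2.890371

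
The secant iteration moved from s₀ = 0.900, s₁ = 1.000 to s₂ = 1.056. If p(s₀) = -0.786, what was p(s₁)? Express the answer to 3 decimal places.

The secant line through (0.900, -0.786) and (1.000, p(s₁)) crosses zero at s₂ = 1.056.
So (0.900, -0.786), (1.000, p(s₁)), (1.056, 0) are collinear:
p(s₁) = -0.786 · (1.000 − 1.056) / (0.900 − 1.056) = -0.786 · (-0.05600)/(-0.15600) = -0.28215

-0.282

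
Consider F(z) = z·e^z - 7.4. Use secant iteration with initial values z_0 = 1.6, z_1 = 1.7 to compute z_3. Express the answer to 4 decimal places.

1.5584

F(1.6) = 0.524852, F(1.7) = 1.905711
z_2 = 1.700000 − 1.905711·(1.700000 − 1.600000) / (1.905711 − 0.524852) = 1.700000 − (0.190571)/(1.380859) = 1.561991
F(1.561991) = 0.048049
z_3 = 1.561991 − 0.048049·(1.561991 − 1.700000) / (0.048049 − 1.905711) = 1.561991 − (-0.006631)/(-1.857661) = 1.558421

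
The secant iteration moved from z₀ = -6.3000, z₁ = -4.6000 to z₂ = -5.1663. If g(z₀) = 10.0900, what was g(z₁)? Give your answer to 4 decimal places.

-5.0401

The secant line through (-6.3000, 10.0900) and (-4.6000, g(z₁)) crosses zero at z₂ = -5.1663.
So (-6.3000, 10.0900), (-4.6000, g(z₁)), (-5.1663, 0) are collinear:
g(z₁) = 10.0900 · (-4.6000 − (-5.1663)) / (-6.3000 − (-5.1663)) = 10.0900 · (0.566300)/(-1.133700) = -5.040105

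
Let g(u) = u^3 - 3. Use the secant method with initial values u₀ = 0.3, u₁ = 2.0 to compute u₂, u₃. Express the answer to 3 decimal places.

g(0.3) = -2.97300, g(2.0) = 5.00000
u₂ = 2.00000 − 5.00000·(2.00000 − 0.30000) / (5.00000 − (-2.97300)) = 2.00000 − (8.50000)/(7.97300) = 0.93390
g(0.93390) = -2.18548
u₃ = 0.93390 − (-2.18548)·(0.93390 − 2.00000) / (-2.18548 − 5.00000) = 0.93390 − (2.32993)/(-7.18548) = 1.25816

0.934, 1.258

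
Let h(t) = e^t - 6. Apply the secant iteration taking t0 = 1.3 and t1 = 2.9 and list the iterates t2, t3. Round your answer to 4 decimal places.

1.5571, 1.6826

h(1.3) = -2.330703, h(2.9) = 12.174145
t2 = 2.900000 − 12.174145·(2.900000 − 1.300000) / (12.174145 − (-2.330703)) = 2.900000 − (19.478633)/(14.504849) = 1.557095
h(1.557095) = -1.254983
t3 = 1.557095 − (-1.254983)·(1.557095 − 2.900000) / (-1.254983 − 12.174145) = 1.557095 − (1.685322)/(-13.429128) = 1.682593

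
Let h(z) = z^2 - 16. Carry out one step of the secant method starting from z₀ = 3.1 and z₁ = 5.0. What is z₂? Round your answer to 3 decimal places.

3.889

h(3.1) = -6.39000, h(5.0) = 9.00000
z₂ = 5.00000 − 9.00000·(5.00000 − 3.10000) / (9.00000 − (-6.39000)) = 5.00000 − (17.10000)/(15.39000) = 3.88889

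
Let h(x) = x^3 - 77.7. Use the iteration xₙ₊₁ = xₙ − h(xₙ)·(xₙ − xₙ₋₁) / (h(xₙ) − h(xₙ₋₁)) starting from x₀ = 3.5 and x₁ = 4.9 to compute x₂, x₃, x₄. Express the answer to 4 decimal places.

h(3.5) = -34.825000, h(4.9) = 39.949000
x₂ = 4.900000 − 39.949000·(4.900000 − 3.500000) / (39.949000 − (-34.825000)) = 4.900000 − (55.928600)/(74.774000) = 4.152031
h(4.152031) = -6.121613
x₃ = 4.152031 − (-6.121613)·(4.152031 − 4.900000) / (-6.121613 − 39.949000) = 4.152031 − (4.578774)/(-46.070613) = 4.251417
h(4.251417) = -0.857541
x₄ = 4.251417 − (-0.857541)·(4.251417 − 4.152031) / (-0.857541 − (-6.121613)) = 4.251417 − (-0.085228)/(5.264073) = 4.267608

4.1520, 4.2514, 4.2676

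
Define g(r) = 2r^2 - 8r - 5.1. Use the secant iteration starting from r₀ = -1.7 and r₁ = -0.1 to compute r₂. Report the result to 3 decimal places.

-0.469

g(-1.7) = 14.28000, g(-0.1) = -4.28000
r₂ = -0.10000 − (-4.28000)·(-0.10000 − (-1.70000)) / (-4.28000 − 14.28000) = -0.10000 − (-6.84800)/(-18.56000) = -0.46897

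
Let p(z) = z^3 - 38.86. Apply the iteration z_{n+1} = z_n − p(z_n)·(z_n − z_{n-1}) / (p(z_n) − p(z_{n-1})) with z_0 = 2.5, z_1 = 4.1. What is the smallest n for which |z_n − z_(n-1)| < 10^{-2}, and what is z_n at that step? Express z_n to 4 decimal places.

n = 5, z_n = 3.3871

p(2.5) = -23.235000, p(4.1) = 30.061000
z_2 = 4.100000 − 30.061000·(1.600000)/(53.296000) = 3.197538;  |Δ| = 0.902462
p(3.197538) = -6.167566
z_3 = 3.197538 − (-6.167566)·(-0.902462)/(-36.228566) = 3.351174;  |Δ| = 0.153635
p(3.351174) = -1.225095
z_4 = 3.351174 − (-1.225095)·(0.153635)/(4.942471) = 3.389255;  |Δ| = 0.038082
p(3.389255) = 0.072556
z_5 = 3.389255 − 0.072556·(0.038082)/(1.297651) = 3.387126;  |Δ| = 0.002129
|z_5 − z_4| = 0.002129 < 10^{-2}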